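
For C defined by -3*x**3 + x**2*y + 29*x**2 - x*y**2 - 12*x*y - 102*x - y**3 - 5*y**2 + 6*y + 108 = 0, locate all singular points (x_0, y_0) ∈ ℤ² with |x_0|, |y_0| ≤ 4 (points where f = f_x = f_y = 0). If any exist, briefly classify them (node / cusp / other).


Singular points: {(3, -3)}; classification: node.

Compute partial derivatives:
  f_x = -9*x**2 + 2*x*y + 58*x - y**2 - 12*y - 102.
  f_y = x**2 - 2*x*y - 12*x - 3*y**2 - 10*y + 6.
Scan x_0 ∈ {−4, ..., 4}. For each x_0, f_y(x_0, y) is a polynomial in y; find its integer roots y ∈ {−4, ..., 4}, then test f_x and f at those candidates.
  x = -4: f_y(-4, y) = -3*y**2 - 2*y + 70; no integer root y with |y| ≤ 4.
  x = -3: f_y(-3, y) = -3*y**2 - 4*y + 51; no integer root y with |y| ≤ 4.
  x = -2: f_y(-2, y) = -3*y**2 - 6*y + 34; no integer root y with |y| ≤ 4.
  x = -1: f_y(-1, y) = -3*y**2 - 8*y + 19; no integer root y with |y| ≤ 4.
  x = 0: f_y(0, y) = -3*y**2 - 10*y + 6; no integer root y with |y| ≤ 4.
  x = 1: f_y(1, y) = -3*y**2 - 12*y - 5; no integer root y with |y| ≤ 4.
  x = 2: f_y(2, y) = -3*y**2 - 14*y - 14; no integer root y with |y| ≤ 4.
  x = 3: f_y(3, y) = -3*y**2 - 16*y - 21; vanishes at y ∈ {-3}. (3, -3): f_x = 0, f = 0 — SINGULAR.
  x = 4: f_y(4, y) = -3*y**2 - 18*y - 26; no integer root y with |y| ≤ 4.
Only singular point on the grid: (3, -3).
Classify: substitute x = 3 + u, y = -3 + v and expand: f = -3*u**3 + u**2*v - u**2 - u*v**2 - v**3 + v**2.
No constant or linear terms (consistent with a singular point). Quadratic part: -u**2 + v**2. Cubic part: -3*u**3 + u**2*v - u*v**2 - v**3.
The quadratic part v**2 - u**2 = (v − u)(v + u) splits into two distinct linear factors, so there are two distinct tangent lines y − -3 = ±(x − 3) — this is a node (ordinary double point).
Classification: node.


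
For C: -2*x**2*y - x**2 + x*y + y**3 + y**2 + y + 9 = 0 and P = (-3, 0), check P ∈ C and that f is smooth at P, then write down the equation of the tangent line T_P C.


Tangent line at P: 6*x - 20*y + 18 = 0.

Step 1: f(-3, 0) = 0, so P lies on C.
Step 2: partial derivatives
  f_x(x, y) = -4*x*y - 2*x + y, f_y(x, y) = -2*x**2 + x + 3*y**2 + 2*y + 1.
  f_x(P) = 6, f_y(P) = -20 (gradient nonzero, so P is smooth).
Step 3: tangent line at P: 6·(x − -3) + -20·(y − 0) = 0.
Expanding: 6*x - 20*y + 18 = 0.


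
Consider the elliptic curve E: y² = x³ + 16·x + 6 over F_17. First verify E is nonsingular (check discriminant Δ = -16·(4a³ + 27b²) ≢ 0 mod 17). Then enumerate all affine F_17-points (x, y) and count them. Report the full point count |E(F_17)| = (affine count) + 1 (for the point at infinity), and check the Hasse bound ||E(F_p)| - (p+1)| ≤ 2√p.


Affine points = {(3, 8), (3, 9), (4, 7), (4, 10), (7, 6), (7, 11), (8, 0), (11, 0), (14, 4), (14, 13), (15, 0)}; affine count = 11; |E(F_17)| = 12.

Discriminant check: Δ ∝ 4a³ + 27b² = 4·16³ + 27·6² = 4·4096 + 27·36 ≡ 16 (mod 17). Nonzero ⇒ E is nonsingular.
For each x ∈ F_17, compute rhs = x³ + 16·x + 6 mod 17, then count y ∈ F_17 with y² ≡ rhs.
  x = 0: rhs = 6, matching y values: none (0 points).
  x = 1: rhs = 6, matching y values: none (0 points).
  x = 2: rhs = 12, matching y values: none (0 points).
  x = 3: rhs = 13, matching y values: 8, 9 (2 points).
  x = 4: rhs = 15, matching y values: 7, 10 (2 points).
  x = 5: rhs = 7, matching y values: none (0 points).
  x = 6: rhs = 12, matching y values: none (0 points).
  x = 7: rhs = 2, matching y values: 6, 11 (2 points).
  x = 8: rhs = 0, matching y values: 0 (1 points).
  x = 9: rhs = 12, matching y values: none (0 points).
  x = 10: rhs = 10, matching y values: none (0 points).
  x = 11: rhs = 0, matching y values: 0 (1 points).
  x = 12: rhs = 5, matching y values: none (0 points).
  x = 13: rhs = 14, matching y values: none (0 points).
  x = 14: rhs = 16, matching y values: 4, 13 (2 points).
  x = 15: rhs = 0, matching y values: 0 (1 points).
  x = 16: rhs = 6, matching y values: none (0 points).
Total affine count: 11.
Full point count |E(F_17)| = 11 + 1 = 12.
Hasse bound: |12 − (17+1)| = |-6| = 6 ≤ 2√17 ≈ 8.2462 ✓.


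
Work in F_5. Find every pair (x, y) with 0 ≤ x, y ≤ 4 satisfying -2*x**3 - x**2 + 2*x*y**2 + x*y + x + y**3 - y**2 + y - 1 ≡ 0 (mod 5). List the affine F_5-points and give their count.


Affine F_5-points: {(0, 1), (0, 2), (0, 3), (1, 4), (2, 4), (3, 2), (4, 2), (4, 4)}; count = 8.

For each of the 25 pairs (x, y) ∈ F_5², evaluate f(x, y) mod 5. Record the zeros.
  x = 0: [0↦4, 1↦0, 2↦0, 3↦0, 4↦1]  zeros at y ∈ {1, 2, 3}
  x = 1: [0↦2, 1↦1, 2↦3, 3↦4, 4↦0]  zeros at y ∈ {4}
  x = 2: [0↦1, 1↦3, 2↦2, 3↦4, 4↦0]  zeros at y ∈ {4}
  x = 3: [0↦4, 1↦4, 2↦0, 3↦3, 4↦4]  zeros at y ∈ {2}
  x = 4: [0↦4, 1↦2, 2↦0, 3↦4, 4↦0]  zeros at y ∈ {2, 4}
Collecting zeros: affine points = {(0, 1), (0, 2), (0, 3), (1, 4), (2, 4), (3, 2), (4, 2), (4, 4)}.
Total count |C(F_5)_aff| = 8.


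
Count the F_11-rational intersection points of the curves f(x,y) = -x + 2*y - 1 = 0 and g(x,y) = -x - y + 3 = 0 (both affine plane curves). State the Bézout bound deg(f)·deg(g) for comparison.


Common zeros: {(9, 5)}; count = 1; Bézout bound = 1.

deg(f) = 1, deg(g) = 1, so Bézout bound = 1.
Scan x ∈ F_11. For each x, list the y ∈ F_11 with f(x, y) ≡ 0 and those with g(x, y) ≡ 0 (mod 11); the common zeros in that column are the intersection.
  x = 0: f ≡ 0 at y ∈ {6}; g ≡ 0 at y ∈ {3}; common: ∅.
  x = 1: f ≡ 0 at y ∈ {1}; g ≡ 0 at y ∈ {2}; common: ∅.
  x = 2: f ≡ 0 at y ∈ {7}; g ≡ 0 at y ∈ {1}; common: ∅.
  x = 3: f ≡ 0 at y ∈ {2}; g ≡ 0 at y ∈ {0}; common: ∅.
  x = 4: f ≡ 0 at y ∈ {8}; g ≡ 0 at y ∈ {10}; common: ∅.
  x = 5: f ≡ 0 at y ∈ {3}; g ≡ 0 at y ∈ {9}; common: ∅.
  x = 6: f ≡ 0 at y ∈ {9}; g ≡ 0 at y ∈ {8}; common: ∅.
  x = 7: f ≡ 0 at y ∈ {4}; g ≡ 0 at y ∈ {7}; common: ∅.
  x = 8: f ≡ 0 at y ∈ {10}; g ≡ 0 at y ∈ {6}; common: ∅.
  x = 9: f ≡ 0 at y ∈ {5}; g ≡ 0 at y ∈ {5}; common: {5}.
  x = 10: f ≡ 0 at y ∈ {0}; g ≡ 0 at y ∈ {4}; common: ∅.
Collecting: common zeros = {(9, 5)}, so the count is 1.
Comparison with the Bézout bound: 1 ≤ 1 = deg(f)·deg(g), as expected for curves with no common component (the bound is attained).


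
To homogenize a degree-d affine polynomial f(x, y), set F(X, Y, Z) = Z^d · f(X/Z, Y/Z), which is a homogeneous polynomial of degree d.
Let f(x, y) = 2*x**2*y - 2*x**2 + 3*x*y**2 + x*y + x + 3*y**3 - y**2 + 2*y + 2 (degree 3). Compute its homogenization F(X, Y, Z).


F(X, Y, Z) = 2*X**2*Y - 2*X**2*Z + 3*X*Y**2 + X*Y*Z + X*Z**2 + 3*Y**3 - Y**2*Z + 2*Y*Z**2 + 2*Z**3

deg(f) = 3.
Substitute x = X/Z, y = Y/Z into f, then multiply by Z^3.
  monomial 2·x^2·y^1 ↦ 2·X^2·Y^1·Z^0.
  monomial -2·x^2·y^0 ↦ -2·X^2·Y^0·Z^1.
  monomial 3·x^1·y^2 ↦ 3·X^1·Y^2·Z^0.
  monomial 1·x^1·y^1 ↦ 1·X^1·Y^1·Z^1.
  monomial 1·x^1·y^0 ↦ 1·X^1·Y^0·Z^2.
  monomial 3·x^0·y^3 ↦ 3·X^0·Y^3·Z^0.
  monomial -1·x^0·y^2 ↦ -1·X^0·Y^2·Z^1.
  monomial 2·x^0·y^1 ↦ 2·X^0·Y^1·Z^2.
  monomial 2·x^0·y^0 ↦ 2·X^0·Y^0·Z^3.
Collecting: F(X, Y, Z) = 2*X**2*Y - 2*X**2*Z + 3*X*Y**2 + X*Y*Z + X*Z**2 + 3*Y**3 - Y**2*Z + 2*Y*Z**2 + 2*Z**3.


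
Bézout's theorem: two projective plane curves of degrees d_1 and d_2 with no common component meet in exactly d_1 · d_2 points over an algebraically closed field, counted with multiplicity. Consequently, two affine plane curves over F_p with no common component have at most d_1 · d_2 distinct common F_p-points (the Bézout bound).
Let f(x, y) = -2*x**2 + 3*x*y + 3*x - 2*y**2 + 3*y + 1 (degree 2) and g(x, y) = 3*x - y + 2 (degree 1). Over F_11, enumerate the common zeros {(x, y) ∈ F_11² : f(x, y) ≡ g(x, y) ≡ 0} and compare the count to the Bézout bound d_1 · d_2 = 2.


Common zeros: {(9, 7)}; count = 1; Bézout bound = 2.

deg(f) = 2, deg(g) = 1, so Bézout bound = 2.
Scan x ∈ F_11. For each x, list the y ∈ F_11 with f(x, y) ≡ 0 and those with g(x, y) ≡ 0 (mod 11); the common zeros in that column are the intersection.
  x = 0: f ≡ 0 at y ∈ ∅; g ≡ 0 at y ∈ {2}; common: ∅.
  x = 1: f ≡ 0 at y ∈ ∅; g ≡ 0 at y ∈ {5}; common: ∅.
  x = 2: f ≡ 0 at y ∈ ∅; g ≡ 0 at y ∈ {8}; common: ∅.
  x = 3: f ≡ 0 at y ∈ {7, 10}; g ≡ 0 at y ∈ {0}; common: ∅.
  x = 4: f ≡ 0 at y ∈ ∅; g ≡ 0 at y ∈ {3}; common: ∅.
  x = 5: f ≡ 0 at y ∈ ∅; g ≡ 0 at y ∈ {6}; common: ∅.
  x = 6: f ≡ 0 at y ∈ ∅; g ≡ 0 at y ∈ {9}; common: ∅.
  x = 7: f ≡ 0 at y ∈ {3, 9}; g ≡ 0 at y ∈ {1}; common: ∅.
  x = 8: f ≡ 0 at y ∈ {9, 10}; g ≡ 0 at y ∈ {4}; common: ∅.
  x = 9: f ≡ 0 at y ∈ {7, 8}; g ≡ 0 at y ∈ {7}; common: {7}.
  x = 10: f ≡ 0 at y ∈ {3, 8}; g ≡ 0 at y ∈ {10}; common: ∅.
Collecting: common zeros = {(9, 7)}, so the count is 1.
Comparison with the Bézout bound: 1 ≤ 2 = deg(f)·deg(g), as expected for curves with no common component (the affine F_11-count falls short of the bound because intersections may lie at infinity, over extension fields, or carry multiplicity).


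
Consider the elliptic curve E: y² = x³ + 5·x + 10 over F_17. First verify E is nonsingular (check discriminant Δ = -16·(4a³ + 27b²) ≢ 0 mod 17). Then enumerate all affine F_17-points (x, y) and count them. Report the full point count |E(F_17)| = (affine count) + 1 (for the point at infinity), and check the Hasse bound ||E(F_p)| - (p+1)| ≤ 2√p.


Affine points = {(1, 4), (1, 13), (3, 1), (3, 16), (4, 3), (4, 14), (6, 1), (6, 16), (8, 1), (8, 16), (9, 6), (9, 11), (11, 6), (11, 11), (12, 8), (12, 9), (14, 6), (14, 11), (15, 3), (15, 14), (16, 2), (16, 15)}; affine count = 22; |E(F_17)| = 23.

Discriminant check: Δ ∝ 4a³ + 27b² = 4·5³ + 27·10² = 4·125 + 27·100 ≡ 4 (mod 17). Nonzero ⇒ E is nonsingular.
For each x ∈ F_17, compute rhs = x³ + 5·x + 10 mod 17, then count y ∈ F_17 with y² ≡ rhs.
  x = 0: rhs = 10, matching y values: none (0 points).
  x = 1: rhs = 16, matching y values: 4, 13 (2 points).
  x = 2: rhs = 11, matching y values: none (0 points).
  x = 3: rhs = 1, matching y values: 1, 16 (2 points).
  x = 4: rhs = 9, matching y values: 3, 14 (2 points).
  x = 5: rhs = 7, matching y values: none (0 points).
  x = 6: rhs = 1, matching y values: 1, 16 (2 points).
  x = 7: rhs = 14, matching y values: none (0 points).
  x = 8: rhs = 1, matching y values: 1, 16 (2 points).
  x = 9: rhs = 2, matching y values: 6, 11 (2 points).
  x = 10: rhs = 6, matching y values: none (0 points).
  x = 11: rhs = 2, matching y values: 6, 11 (2 points).
  x = 12: rhs = 13, matching y values: 8, 9 (2 points).
  x = 13: rhs = 11, matching y values: none (0 points).
  x = 14: rhs = 2, matching y values: 6, 11 (2 points).
  x = 15: rhs = 9, matching y values: 3, 14 (2 points).
  x = 16: rhs = 4, matching y values: 2, 15 (2 points).
Total affine count: 22.
Full point count |E(F_17)| = 22 + 1 = 23.
Hasse bound: |23 − (17+1)| = |5| = 5 ≤ 2√17 ≈ 8.2462 ✓.


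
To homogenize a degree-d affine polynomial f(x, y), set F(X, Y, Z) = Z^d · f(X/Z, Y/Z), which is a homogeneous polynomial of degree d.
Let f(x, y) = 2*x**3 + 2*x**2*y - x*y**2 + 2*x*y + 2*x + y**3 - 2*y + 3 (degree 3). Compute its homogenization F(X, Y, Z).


F(X, Y, Z) = 2*X**3 + 2*X**2*Y - X*Y**2 + 2*X*Y*Z + 2*X*Z**2 + Y**3 - 2*Y*Z**2 + 3*Z**3

deg(f) = 3.
Substitute x = X/Z, y = Y/Z into f, then multiply by Z^3.
  monomial 2·x^3·y^0 ↦ 2·X^3·Y^0·Z^0.
  monomial 2·x^2·y^1 ↦ 2·X^2·Y^1·Z^0.
  monomial -1·x^1·y^2 ↦ -1·X^1·Y^2·Z^0.
  monomial 2·x^1·y^1 ↦ 2·X^1·Y^1·Z^1.
  monomial 2·x^1·y^0 ↦ 2·X^1·Y^0·Z^2.
  monomial 1·x^0·y^3 ↦ 1·X^0·Y^3·Z^0.
  monomial -2·x^0·y^1 ↦ -2·X^0·Y^1·Z^2.
  monomial 3·x^0·y^0 ↦ 3·X^0·Y^0·Z^3.
Collecting: F(X, Y, Z) = 2*X**3 + 2*X**2*Y - X*Y**2 + 2*X*Y*Z + 2*X*Z**2 + Y**3 - 2*Y*Z**2 + 3*Z**3.


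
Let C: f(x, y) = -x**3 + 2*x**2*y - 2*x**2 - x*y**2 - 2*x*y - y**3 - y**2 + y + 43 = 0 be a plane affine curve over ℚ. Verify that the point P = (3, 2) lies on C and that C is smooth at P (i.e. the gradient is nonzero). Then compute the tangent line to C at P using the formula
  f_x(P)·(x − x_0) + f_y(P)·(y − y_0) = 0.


Tangent line at P: -23*x - 15*y + 99 = 0.

Step 1: f(3, 2) = 0, so P lies on C.
Step 2: partial derivatives
  f_x(x, y) = -3*x**2 + 4*x*y - 4*x - y**2 - 2*y, f_y(x, y) = 2*x**2 - 2*x*y - 2*x - 3*y**2 - 2*y + 1.
  f_x(P) = -23, f_y(P) = -15 (gradient nonzero, so P is smooth).
Step 3: tangent line at P: -23·(x − 3) + -15·(y − 2) = 0.
Expanding: -23*x - 15*y + 99 = 0.


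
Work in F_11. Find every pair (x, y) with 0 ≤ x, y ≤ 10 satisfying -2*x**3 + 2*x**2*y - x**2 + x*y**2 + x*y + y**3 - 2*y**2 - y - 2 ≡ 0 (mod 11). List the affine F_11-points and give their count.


Affine F_11-points: {(0, 8), (1, 6), (2, 0), (3, 8), (4, 6), (6, 3), (6, 6), (6, 9), (7, 0), (7, 1), (7, 5), (9, 10), (10, 8)}; count = 13.

For each of the 121 pairs (x, y) ∈ F_11², evaluate f(x, y) mod 11. Record the zeros.
  x = 0: [0↦9, 1↦7, 2↦7, 3↦4, 4↦4, 5↦2, 6↦4, 7↦5, 8↦0, 9↦6, 10↦7]  zeros at y ∈ {8}
  x = 1: [0↦6, 1↦8, 2↦3, 3↦8, 4↦7, 5↦6, 6↦0, 7↦6, 8↦8, 9↦1, 10↦2]  zeros at y ∈ {6}
  x = 2: [0↦0, 1↦10, 2↦4, 3↦10, 4↦1, 5↦5, 6↦6, 7↦10, 8↦1, 9↦7, 10↦1]  zeros at y ∈ {0}
  x = 3: [0↦1, 1↦1, 2↦9, 3↦9, 4↦7, 5↦9, 6↦10, 7↦5, 8↦0, 9↦1, 10↦3]  zeros at y ∈ {8}
  x = 4: [0↦8, 1↦2, 2↦6, 3↦4, 4↦2, 5↦6, 6↦0, 7↦1, 8↦4, 9↦4, 10↦7]  zeros at y ∈ {6}
  x = 5: [0↦9, 1↦1, 2↦5, 3↦5, 4↦7, 5↦6, 6↦8, 7↦8, 8↦1, 9↦4, 10↦1]  zeros at y ∈ ∅
  x = 6: [0↦3, 1↦8, 2↦5, 3↦0, 4↦10, 5↦8, 6↦0, 7↦3, 8↦1, 9↦0, 10↦6]  zeros at y ∈ {3, 6, 9}
  x = 7: [0↦0, 1↦0, 2↦5, 3↦10, 4↦10, 5↦0, 6↦8, 7↦7, 8↦3, 9↦2, 10↦10]  zeros at y ∈ {0, 1, 5}
  x = 8: [0↦10, 1↦9, 2↦4, 3↦1, 4↦6, 5↦3, 6↦9, 7↦8, 8↦6, 9↦9, 10↦1]  zeros at y ∈ ∅
  x = 9: [0↦10, 1↦1, 2↦1, 3↦5, 4↦8, 5↦5, 6↦2, 7↦5, 8↦9, 9↦9, 10↦0]  zeros at y ∈ {10}
  x = 10: [0↦10, 1↦8, 2↦6, 3↦10, 4↦4, 5↦5, 6↦8, 7↦8, 8↦0, 9↦1, 10↦6]  zeros at y ∈ {8}
Collecting zeros: affine points = {(0, 8), (1, 6), (2, 0), (3, 8), (4, 6), (6, 3), (6, 6), (6, 9), (7, 0), (7, 1), (7, 5), (9, 10), (10, 8)}.
Total count |C(F_11)_aff| = 13.


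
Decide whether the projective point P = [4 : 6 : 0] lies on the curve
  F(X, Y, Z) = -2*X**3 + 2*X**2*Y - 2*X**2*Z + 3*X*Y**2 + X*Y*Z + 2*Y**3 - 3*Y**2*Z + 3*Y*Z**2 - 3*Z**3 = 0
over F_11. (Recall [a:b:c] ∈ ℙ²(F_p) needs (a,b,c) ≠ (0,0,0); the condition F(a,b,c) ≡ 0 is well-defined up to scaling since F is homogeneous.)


F(4,6,0) ≡ 4 (mod 11); P is NOT on the curve.

Evaluate F(4, 6, 0) term-by-term (mod 11).
  -2*X**3 ↦ -2·64·1·1 = -128
  2*X**2*Y ↦ 2·16·6·1 = 192
  -2*X**2*Z ↦ -2·16·1·0 = 0
  3*X*Y**2 ↦ 3·4·36·1 = 432
  X*Y*Z ↦ 1·4·6·0 = 0
  2*Y**3 ↦ 2·1·216·1 = 432
  -3*Y**2*Z ↦ -3·1·36·0 = 0
  3*Y*Z**2 ↦ 3·1·6·0 = 0
  -3*Z**3 ↦ -3·1·1·0 = 0
Sum: F(4, 6, 0) = (-128) + (192) + (0) + (432) + (0) + (432) + (0) + (0) + (0) = 928.
Reducing mod 11: 928 ≡ 4 (mod 11).
Since F(a, b, c) ≡ 4 ≠ 0 (mod 11), P does NOT lie on the curve.


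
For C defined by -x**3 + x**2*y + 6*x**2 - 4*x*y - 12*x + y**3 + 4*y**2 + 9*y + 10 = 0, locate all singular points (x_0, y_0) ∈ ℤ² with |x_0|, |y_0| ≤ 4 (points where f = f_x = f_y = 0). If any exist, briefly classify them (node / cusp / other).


Singular points: {(2, -1)}; classification: node.

Compute partial derivatives:
  f_x = -3*x**2 + 2*x*y + 12*x - 4*y - 12.
  f_y = x**2 - 4*x + 3*y**2 + 8*y + 9.
Scan x_0 ∈ {−4, ..., 4}. For each x_0, f_y(x_0, y) is a polynomial in y; find its integer roots y ∈ {−4, ..., 4}, then test f_x and f at those candidates.
  x = -4: f_y(-4, y) = 3*y**2 + 8*y + 41; no integer root y with |y| ≤ 4.
  x = -3: f_y(-3, y) = 3*y**2 + 8*y + 30; no integer root y with |y| ≤ 4.
  x = -2: f_y(-2, y) = 3*y**2 + 8*y + 21; no integer root y with |y| ≤ 4.
  x = -1: f_y(-1, y) = 3*y**2 + 8*y + 14; no integer root y with |y| ≤ 4.
  x = 0: f_y(0, y) = 3*y**2 + 8*y + 9; no integer root y with |y| ≤ 4.
  x = 1: f_y(1, y) = 3*y**2 + 8*y + 6; no integer root y with |y| ≤ 4.
  x = 2: f_y(2, y) = 3*y**2 + 8*y + 5; vanishes at y ∈ {-1}. (2, -1): f_x = 0, f = 0 — SINGULAR.
  x = 3: f_y(3, y) = 3*y**2 + 8*y + 6; no integer root y with |y| ≤ 4.
  x = 4: f_y(4, y) = 3*y**2 + 8*y + 9; no integer root y with |y| ≤ 4.
Only singular point on the grid: (2, -1).
Classify: substitute x = 2 + u, y = -1 + v and expand: f = -u**3 + u**2*v - u**2 + v**3 + v**2.
No constant or linear terms (consistent with a singular point). Quadratic part: -u**2 + v**2. Cubic part: -u**3 + u**2*v + v**3.
The quadratic part v**2 - u**2 = (v − u)(v + u) splits into two distinct linear factors, so there are two distinct tangent lines y − -1 = ±(x − 2) — this is a node (ordinary double point).
Classification: node.


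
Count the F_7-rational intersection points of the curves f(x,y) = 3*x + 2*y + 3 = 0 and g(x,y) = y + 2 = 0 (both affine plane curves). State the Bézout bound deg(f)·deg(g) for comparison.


Common zeros: {(5, 5)}; count = 1; Bézout bound = 1.

deg(f) = 1, deg(g) = 1, so Bézout bound = 1.
Scan x ∈ F_7. For each x, list the y ∈ F_7 with f(x, y) ≡ 0 and those with g(x, y) ≡ 0 (mod 7); the common zeros in that column are the intersection.
  x = 0: f ≡ 0 at y ∈ {2}; g ≡ 0 at y ∈ {5}; common: ∅.
  x = 1: f ≡ 0 at y ∈ {4}; g ≡ 0 at y ∈ {5}; common: ∅.
  x = 2: f ≡ 0 at y ∈ {6}; g ≡ 0 at y ∈ {5}; common: ∅.
  x = 3: f ≡ 0 at y ∈ {1}; g ≡ 0 at y ∈ {5}; common: ∅.
  x = 4: f ≡ 0 at y ∈ {3}; g ≡ 0 at y ∈ {5}; common: ∅.
  x = 5: f ≡ 0 at y ∈ {5}; g ≡ 0 at y ∈ {5}; common: {5}.
  x = 6: f ≡ 0 at y ∈ {0}; g ≡ 0 at y ∈ {5}; common: ∅.
Collecting: common zeros = {(5, 5)}, so the count is 1.
Comparison with the Bézout bound: 1 ≤ 1 = deg(f)·deg(g), as expected for curves with no common component (the bound is attained).


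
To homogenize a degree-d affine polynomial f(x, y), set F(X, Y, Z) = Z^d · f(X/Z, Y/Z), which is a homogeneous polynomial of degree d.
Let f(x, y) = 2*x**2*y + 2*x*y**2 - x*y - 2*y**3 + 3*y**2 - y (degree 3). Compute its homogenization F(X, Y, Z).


F(X, Y, Z) = 2*X**2*Y + 2*X*Y**2 - X*Y*Z - 2*Y**3 + 3*Y**2*Z - Y*Z**2

deg(f) = 3.
Substitute x = X/Z, y = Y/Z into f, then multiply by Z^3.
  monomial 2·x^2·y^1 ↦ 2·X^2·Y^1·Z^0.
  monomial 2·x^1·y^2 ↦ 2·X^1·Y^2·Z^0.
  monomial -1·x^1·y^1 ↦ -1·X^1·Y^1·Z^1.
  monomial -2·x^0·y^3 ↦ -2·X^0·Y^3·Z^0.
  monomial 3·x^0·y^2 ↦ 3·X^0·Y^2·Z^1.
  monomial -1·x^0·y^1 ↦ -1·X^0·Y^1·Z^2.
Collecting: F(X, Y, Z) = 2*X**2*Y + 2*X*Y**2 - X*Y*Z - 2*Y**3 + 3*Y**2*Z - Y*Z**2.


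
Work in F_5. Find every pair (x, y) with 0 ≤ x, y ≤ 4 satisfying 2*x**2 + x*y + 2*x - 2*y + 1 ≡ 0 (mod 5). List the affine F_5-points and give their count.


Affine F_5-points: {(0, 3), (1, 0), (3, 0), (4, 2)}; count = 4.

For each of the 25 pairs (x, y) ∈ F_5², evaluate f(x, y) mod 5. Record the zeros.
  x = 0: [0↦1, 1↦4, 2↦2, 3↦0, 4↦3]  zeros at y ∈ {3}
  x = 1: [0↦0, 1↦4, 2↦3, 3↦2, 4↦1]  zeros at y ∈ {0}
  x = 2: [0↦3, 1↦3, 2↦3, 3↦3, 4↦3]  zeros at y ∈ ∅
  x = 3: [0↦0, 1↦1, 2↦2, 3↦3, 4↦4]  zeros at y ∈ {0}
  x = 4: [0↦1, 1↦3, 2↦0, 3↦2, 4↦4]  zeros at y ∈ {2}
Collecting zeros: affine points = {(0, 3), (1, 0), (3, 0), (4, 2)}.
Total count |C(F_5)_aff| = 4.


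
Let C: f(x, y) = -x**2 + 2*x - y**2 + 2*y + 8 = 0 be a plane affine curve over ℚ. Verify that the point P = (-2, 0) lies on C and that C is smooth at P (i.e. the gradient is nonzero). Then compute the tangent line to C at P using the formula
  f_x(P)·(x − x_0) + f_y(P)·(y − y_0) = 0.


Tangent line at P: 6*x + 2*y + 12 = 0.

Step 1: f(-2, 0) = 0, so P lies on C.
Step 2: partial derivatives
  f_x(x, y) = 2 - 2*x, f_y(x, y) = 2 - 2*y.
  f_x(P) = 6, f_y(P) = 2 (gradient nonzero, so P is smooth).
Step 3: tangent line at P: 6·(x − -2) + 2·(y − 0) = 0.
Expanding: 6*x + 2*y + 12 = 0.


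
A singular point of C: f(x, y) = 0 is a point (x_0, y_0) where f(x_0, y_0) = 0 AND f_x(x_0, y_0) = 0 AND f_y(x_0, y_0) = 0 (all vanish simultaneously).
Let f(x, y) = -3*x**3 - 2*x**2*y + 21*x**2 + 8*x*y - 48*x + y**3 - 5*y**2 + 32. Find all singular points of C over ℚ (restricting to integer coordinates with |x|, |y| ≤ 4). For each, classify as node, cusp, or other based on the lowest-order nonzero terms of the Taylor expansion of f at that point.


Singular points: {(2, 2)}; classification: node.

Compute partial derivatives:
  f_x = -9*x**2 - 4*x*y + 42*x + 8*y - 48.
  f_y = -2*x**2 + 8*x + 3*y**2 - 10*y.
Scan x_0 ∈ {−4, ..., 4}. For each x_0, f_y(x_0, y) is a polynomial in y; find its integer roots y ∈ {−4, ..., 4}, then test f_x and f at those candidates.
  x = -4: f_y(-4, y) = 3*y**2 - 10*y - 64; no integer root y with |y| ≤ 4.
  x = -3: f_y(-3, y) = 3*y**2 - 10*y - 42; no integer root y with |y| ≤ 4.
  x = -2: f_y(-2, y) = 3*y**2 - 10*y - 24; no integer root y with |y| ≤ 4.
  x = -1: f_y(-1, y) = 3*y**2 - 10*y - 10; no integer root y with |y| ≤ 4.
  x = 0: f_y(0, y) = 3*y**2 - 10*y; vanishes at y ∈ {0}. (0, 0): f_x = -48 ≠ 0.
  x = 1: f_y(1, y) = 3*y**2 - 10*y + 6; no integer root y with |y| ≤ 4.
  x = 2: f_y(2, y) = 3*y**2 - 10*y + 8; vanishes at y ∈ {2}. (2, 2): f_x = 0, f = 0 — SINGULAR.
  x = 3: f_y(3, y) = 3*y**2 - 10*y + 6; no integer root y with |y| ≤ 4.
  x = 4: f_y(4, y) = 3*y**2 - 10*y; vanishes at y ∈ {0}. (4, 0): f_x = -24 ≠ 0.
Only singular point on the grid: (2, 2).
Classify: substitute x = 2 + u, y = 2 + v and expand: f = -3*u**3 - 2*u**2*v - u**2 + v**3 + v**2.
No constant or linear terms (consistent with a singular point). Quadratic part: -u**2 + v**2. Cubic part: -3*u**3 - 2*u**2*v + v**3.
The quadratic part v**2 - u**2 = (v − u)(v + u) splits into two distinct linear factors, so there are two distinct tangent lines y − 2 = ±(x − 2) — this is a node (ordinary double point).
Classification: node.


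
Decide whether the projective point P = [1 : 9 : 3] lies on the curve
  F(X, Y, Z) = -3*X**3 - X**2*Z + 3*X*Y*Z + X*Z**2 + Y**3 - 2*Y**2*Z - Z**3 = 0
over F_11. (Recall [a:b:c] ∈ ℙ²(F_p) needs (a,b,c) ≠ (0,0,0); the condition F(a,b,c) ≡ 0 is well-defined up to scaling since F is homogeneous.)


F(1,9,3) ≡ 3 (mod 11); P is NOT on the curve.

Evaluate F(1, 9, 3) term-by-term (mod 11).
  -3*X**3 ↦ -3·1·1·1 = -3
  -X**2*Z ↦ -1·1·1·3 = -3
  3*X*Y*Z ↦ 3·1·9·3 = 81
  X*Z**2 ↦ 1·1·1·9 = 9
  Y**3 ↦ 1·1·729·1 = 729
  -2*Y**2*Z ↦ -2·1·81·3 = -486
  -Z**3 ↦ -1·1·1·27 = -27
Sum: F(1, 9, 3) = (-3) + (-3) + (81) + (9) + (729) + (-486) + (-27) = 300.
Reducing mod 11: 300 ≡ 3 (mod 11).
Since F(a, b, c) ≡ 3 ≠ 0 (mod 11), P does NOT lie on the curve.


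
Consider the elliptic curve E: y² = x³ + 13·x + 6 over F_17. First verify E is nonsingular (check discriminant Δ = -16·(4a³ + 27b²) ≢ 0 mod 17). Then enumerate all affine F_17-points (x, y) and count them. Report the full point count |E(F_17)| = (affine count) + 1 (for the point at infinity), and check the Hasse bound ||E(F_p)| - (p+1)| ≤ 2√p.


Affine points = {(3, 2), (3, 15), (5, 3), (5, 14), (7, 7), (7, 10), (9, 6), (9, 11), (11, 1), (11, 16), (13, 3), (13, 14), (14, 5), (14, 12), (16, 3), (16, 14)}; affine count = 16; |E(F_17)| = 17.

Discriminant check: Δ ∝ 4a³ + 27b² = 4·13³ + 27·6² = 4·2197 + 27·36 ≡ 2 (mod 17). Nonzero ⇒ E is nonsingular.
For each x ∈ F_17, compute rhs = x³ + 13·x + 6 mod 17, then count y ∈ F_17 with y² ≡ rhs.
  x = 0: rhs = 6, matching y values: none (0 points).
  x = 1: rhs = 3, matching y values: none (0 points).
  x = 2: rhs = 6, matching y values: none (0 points).
  x = 3: rhs = 4, matching y values: 2, 15 (2 points).
  x = 4: rhs = 3, matching y values: none (0 points).
  x = 5: rhs = 9, matching y values: 3, 14 (2 points).
  x = 6: rhs = 11, matching y values: none (0 points).
  x = 7: rhs = 15, matching y values: 7, 10 (2 points).
  x = 8: rhs = 10, matching y values: none (0 points).
  x = 9: rhs = 2, matching y values: 6, 11 (2 points).
  x = 10: rhs = 14, matching y values: none (0 points).
  x = 11: rhs = 1, matching y values: 1, 16 (2 points).
  x = 12: rhs = 3, matching y values: none (0 points).
  x = 13: rhs = 9, matching y values: 3, 14 (2 points).
  x = 14: rhs = 8, matching y values: 5, 12 (2 points).
  x = 15: rhs = 6, matching y values: none (0 points).
  x = 16: rhs = 9, matching y values: 3, 14 (2 points).
Total affine count: 16.
Full point count |E(F_17)| = 16 + 1 = 17.
Hasse bound: |17 − (17+1)| = |-1| = 1 ≤ 2√17 ≈ 8.2462 ✓.


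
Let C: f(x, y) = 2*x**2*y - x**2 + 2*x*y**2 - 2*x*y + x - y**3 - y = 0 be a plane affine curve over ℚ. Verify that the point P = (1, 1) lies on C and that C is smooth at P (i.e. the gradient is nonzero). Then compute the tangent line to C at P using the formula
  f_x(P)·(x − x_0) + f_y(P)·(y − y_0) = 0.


Tangent line at P: 3*x - 3 = 0.

Step 1: f(1, 1) = 0, so P lies on C.
Step 2: partial derivatives
  f_x(x, y) = 4*x*y - 2*x + 2*y**2 - 2*y + 1, f_y(x, y) = 2*x**2 + 4*x*y - 2*x - 3*y**2 - 1.
  f_x(P) = 3, f_y(P) = 0 (gradient nonzero, so P is smooth).
Step 3: tangent line at P: 3·(x − 1) + 0·(y − 1) = 0.
Expanding: 3*x - 3 = 0.


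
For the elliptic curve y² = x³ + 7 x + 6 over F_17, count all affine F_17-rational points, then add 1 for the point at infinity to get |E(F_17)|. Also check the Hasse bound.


Affine points = {(4, 8), (4, 9), (5, 8), (5, 9), (6, 3), (6, 14), (8, 8), (8, 9), (9, 4), (9, 13), (12, 4), (12, 13), (13, 4), (13, 13), (14, 3), (14, 14), (15, 1), (15, 16), (16, 7), (16, 10)}; affine count = 20; |E(F_17)| = 21.

Discriminant check: Δ ∝ 4a³ + 27b² = 4·7³ + 27·6² = 4·343 + 27·36 ≡ 15 (mod 17). Nonzero ⇒ E is nonsingular.
For each x ∈ F_17, compute rhs = x³ + 7·x + 6 mod 17, then count y ∈ F_17 with y² ≡ rhs.
  x = 0: rhs = 6, matching y values: none (0 points).
  x = 1: rhs = 14, matching y values: none (0 points).
  x = 2: rhs = 11, matching y values: none (0 points).
  x = 3: rhs = 3, matching y values: none (0 points).
  x = 4: rhs = 13, matching y values: 8, 9 (2 points).
  x = 5: rhs = 13, matching y values: 8, 9 (2 points).
  x = 6: rhs = 9, matching y values: 3, 14 (2 points).
  x = 7: rhs = 7, matching y values: none (0 points).
  x = 8: rhs = 13, matching y values: 8, 9 (2 points).
  x = 9: rhs = 16, matching y values: 4, 13 (2 points).
  x = 10: rhs = 5, matching y values: none (0 points).
  x = 11: rhs = 3, matching y values: none (0 points).
  x = 12: rhs = 16, matching y values: 4, 13 (2 points).
  x = 13: rhs = 16, matching y values: 4, 13 (2 points).
  x = 14: rhs = 9, matching y values: 3, 14 (2 points).
  x = 15: rhs = 1, matching y values: 1, 16 (2 points).
  x = 16: rhs = 15, matching y values: 7, 10 (2 points).
Total affine count: 20.
Full point count |E(F_17)| = 20 + 1 = 21.
Hasse bound: |21 − (17+1)| = |3| = 3 ≤ 2√17 ≈ 8.2462 ✓.


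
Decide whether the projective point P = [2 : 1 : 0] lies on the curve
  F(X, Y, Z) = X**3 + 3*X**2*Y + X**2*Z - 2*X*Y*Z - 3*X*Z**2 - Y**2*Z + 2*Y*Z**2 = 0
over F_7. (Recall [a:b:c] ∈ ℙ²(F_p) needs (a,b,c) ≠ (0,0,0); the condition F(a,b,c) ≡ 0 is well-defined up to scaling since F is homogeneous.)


F(2,1,0) ≡ 6 (mod 7); P is NOT on the curve.

Evaluate F(2, 1, 0) term-by-term (mod 7).
  X**3 ↦ 1·8·1·1 = 8
  3*X**2*Y ↦ 3·4·1·1 = 12
  X**2*Z ↦ 1·4·1·0 = 0
  -2*X*Y*Z ↦ -2·2·1·0 = 0
  -3*X*Z**2 ↦ -3·2·1·0 = 0
  -Y**2*Z ↦ -1·1·1·0 = 0
  2*Y*Z**2 ↦ 2·1·1·0 = 0
Sum: F(2, 1, 0) = (8) + (12) + (0) + (0) + (0) + (0) + (0) = 20.
Reducing mod 7: 20 ≡ 6 (mod 7).
Since F(a, b, c) ≡ 6 ≠ 0 (mod 7), P does NOT lie on the curve.


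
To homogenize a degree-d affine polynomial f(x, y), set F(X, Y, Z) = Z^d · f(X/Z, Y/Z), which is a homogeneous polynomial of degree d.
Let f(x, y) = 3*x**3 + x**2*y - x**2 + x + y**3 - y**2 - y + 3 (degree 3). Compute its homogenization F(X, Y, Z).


F(X, Y, Z) = 3*X**3 + X**2*Y - X**2*Z + X*Z**2 + Y**3 - Y**2*Z - Y*Z**2 + 3*Z**3

deg(f) = 3.
Substitute x = X/Z, y = Y/Z into f, then multiply by Z^3.
  monomial 3·x^3·y^0 ↦ 3·X^3·Y^0·Z^0.
  monomial 1·x^2·y^1 ↦ 1·X^2·Y^1·Z^0.
  monomial -1·x^2·y^0 ↦ -1·X^2·Y^0·Z^1.
  monomial 1·x^1·y^0 ↦ 1·X^1·Y^0·Z^2.
  monomial 1·x^0·y^3 ↦ 1·X^0·Y^3·Z^0.
  monomial -1·x^0·y^2 ↦ -1·X^0·Y^2·Z^1.
  monomial -1·x^0·y^1 ↦ -1·X^0·Y^1·Z^2.
  monomial 3·x^0·y^0 ↦ 3·X^0·Y^0·Z^3.
Collecting: F(X, Y, Z) = 3*X**3 + X**2*Y - X**2*Z + X*Z**2 + Y**3 - Y**2*Z - Y*Z**2 + 3*Z**3.


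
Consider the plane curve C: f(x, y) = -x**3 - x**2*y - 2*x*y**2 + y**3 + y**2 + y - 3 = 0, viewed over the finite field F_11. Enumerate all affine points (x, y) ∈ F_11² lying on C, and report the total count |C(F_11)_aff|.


Affine F_11-points: {(0, 1), (0, 2), (0, 7), (1, 2), (1, 4), (1, 6), (2, 0), (4, 1), (6, 1), (6, 3), (6, 7), (7, 4), (8, 2), (9, 7), (10, 4), (10, 5), (10, 10)}; count = 17.

For each of the 121 pairs (x, y) ∈ F_11², evaluate f(x, y) mod 11. Record the zeros.
  x = 0: [0↦8, 1↦0, 2↦0, 3↦3, 4↦4, 5↦9, 6↦2, 7↦0, 8↦9, 9↦2, 10↦7]  zeros at y ∈ {1, 2, 7}
  x = 1: [0↦7, 1↦7, 2↦0, 3↦3, 4↦0, 5↦8, 6↦0, 7↦4, 8↦4, 9↦6, 10↦5]  zeros at y ∈ {2, 4, 6}
  x = 2: [0↦0, 1↦6, 2↦1, 3↦2, 4↦4, 5↦2, 6↦2, 7↦10, 8↦10, 9↦8, 10↦10]  zeros at y ∈ {0}
  x = 3: [0↦3, 1↦2, 2↦8, 3↦5, 4↦10, 5↦7, 6↦2, 7↦1, 8↦10, 9↦2, 10↦5]  zeros at y ∈ ∅
  x = 4: [0↦10, 1↦0, 2↦4, 3↦6, 4↦1, 5↦6, 6↦5, 7↦4, 8↦9, 9↦4, 10↦6]  zeros at y ∈ {1}
  x = 5: [0↦4, 1↦5, 2↦5, 3↦10, 4↦4, 5↦4, 6↦5, 7↦2, 8↦1, 9↦8, 10↦7]  zeros at y ∈ ∅
  x = 6: [0↦1, 1↦0, 2↦5, 3↦0, 4↦2, 5↦6, 6↦7, 7↦0, 8↦2, 9↦8, 10↦2]  zeros at y ∈ {1, 3, 7}
  x = 7: [0↦6, 1↦1, 2↦9, 3↦3, 4↦0, 5↦6, 6↦5, 7↦3, 8↦6, 9↦9, 10↦7]  zeros at y ∈ {4}
  x = 8: [0↦2, 1↦2, 2↦0, 3↦2, 4↦3, 5↦9, 6↦4, 7↦5, 8↦7, 9↦5, 10↦5]  zeros at y ∈ {2}
  x = 9: [0↦5, 1↦8, 2↦5, 3↦2, 4↦5, 5↦9, 6↦9, 7↦0, 8↦10, 9↦1, 10↦1]  zeros at y ∈ {7}
  x = 10: [0↦9, 1↦2, 2↦7, 3↦8, 4↦0, 5↦0, 6↦3, 7↦4, 8↦9, 9↦2, 10↦0]  zeros at y ∈ {4, 5, 10}
Collecting zeros: affine points = {(0, 1), (0, 2), (0, 7), (1, 2), (1, 4), (1, 6), (2, 0), (4, 1), (6, 1), (6, 3), (6, 7), (7, 4), (8, 2), (9, 7), (10, 4), (10, 5), (10, 10)}.
Total count |C(F_11)_aff| = 17.


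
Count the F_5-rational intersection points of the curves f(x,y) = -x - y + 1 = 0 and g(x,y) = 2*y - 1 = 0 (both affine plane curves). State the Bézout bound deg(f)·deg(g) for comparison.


Common zeros: {(3, 3)}; count = 1; Bézout bound = 1.

deg(f) = 1, deg(g) = 1, so Bézout bound = 1.
Scan x ∈ F_5. For each x, list the y ∈ F_5 with f(x, y) ≡ 0 and those with g(x, y) ≡ 0 (mod 5); the common zeros in that column are the intersection.
  x = 0: f ≡ 0 at y ∈ {1}; g ≡ 0 at y ∈ {3}; common: ∅.
  x = 1: f ≡ 0 at y ∈ {0}; g ≡ 0 at y ∈ {3}; common: ∅.
  x = 2: f ≡ 0 at y ∈ {4}; g ≡ 0 at y ∈ {3}; common: ∅.
  x = 3: f ≡ 0 at y ∈ {3}; g ≡ 0 at y ∈ {3}; common: {3}.
  x = 4: f ≡ 0 at y ∈ {2}; g ≡ 0 at y ∈ {3}; common: ∅.
Collecting: common zeros = {(3, 3)}, so the count is 1.
Comparison with the Bézout bound: 1 ≤ 1 = deg(f)·deg(g), as expected for curves with no common component (the bound is attained).


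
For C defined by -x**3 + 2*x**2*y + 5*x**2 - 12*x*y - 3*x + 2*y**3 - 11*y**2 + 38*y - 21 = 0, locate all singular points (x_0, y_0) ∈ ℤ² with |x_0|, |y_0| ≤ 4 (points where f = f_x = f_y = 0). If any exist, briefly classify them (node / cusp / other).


Singular points: {(3, 2)}; classification: cusp.

Compute partial derivatives:
  f_x = -3*x**2 + 4*x*y + 10*x - 12*y - 3.
  f_y = 2*x**2 - 12*x + 6*y**2 - 22*y + 38.
Scan x_0 ∈ {−4, ..., 4}. For each x_0, f_y(x_0, y) is a polynomial in y; find its integer roots y ∈ {−4, ..., 4}, then test f_x and f at those candidates.
  x = -4: f_y(-4, y) = 6*y**2 - 22*y + 118; no integer root y with |y| ≤ 4.
  x = -3: f_y(-3, y) = 6*y**2 - 22*y + 92; no integer root y with |y| ≤ 4.
  x = -2: f_y(-2, y) = 6*y**2 - 22*y + 70; no integer root y with |y| ≤ 4.
  x = -1: f_y(-1, y) = 6*y**2 - 22*y + 52; no integer root y with |y| ≤ 4.
  x = 0: f_y(0, y) = 6*y**2 - 22*y + 38; no integer root y with |y| ≤ 4.
  x = 1: f_y(1, y) = 6*y**2 - 22*y + 28; no integer root y with |y| ≤ 4.
  x = 2: f_y(2, y) = 6*y**2 - 22*y + 22; no integer root y with |y| ≤ 4.
  x = 3: f_y(3, y) = 6*y**2 - 22*y + 20; vanishes at y ∈ {2}. (3, 2): f_x = 0, f = 0 — SINGULAR.
  x = 4: f_y(4, y) = 6*y**2 - 22*y + 22; no integer root y with |y| ≤ 4.
Only singular point on the grid: (3, 2).
Classify: substitute x = 3 + u, y = 2 + v and expand: f = -u**3 + 2*u**2*v + 2*v**3 + v**2.
No constant or linear terms (consistent with a singular point). Quadratic part: v**2. Cubic part: -u**3 + 2*u**2*v + 2*v**3.
The quadratic part v**2 is a perfect square, so there is a single (double) tangent line v = 0, i.e. y = 2. Restricting the cubic part to that line (v = 0) leaves -u**3 ≠ 0, so f is not divisible by v and the branch is v² ≈ u**3 to lowest order — this is a cusp.
Classification: cusp.


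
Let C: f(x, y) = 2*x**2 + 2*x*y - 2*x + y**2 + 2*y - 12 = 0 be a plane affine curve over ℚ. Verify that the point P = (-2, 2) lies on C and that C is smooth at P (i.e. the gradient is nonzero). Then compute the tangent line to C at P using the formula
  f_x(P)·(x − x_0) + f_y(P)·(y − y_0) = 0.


Tangent line at P: -6*x + 2*y - 16 = 0.

Step 1: f(-2, 2) = 0, so P lies on C.
Step 2: partial derivatives
  f_x(x, y) = 4*x + 2*y - 2, f_y(x, y) = 2*x + 2*y + 2.
  f_x(P) = -6, f_y(P) = 2 (gradient nonzero, so P is smooth).
Step 3: tangent line at P: -6·(x − -2) + 2·(y − 2) = 0.
Expanding: -6*x + 2*y - 16 = 0.


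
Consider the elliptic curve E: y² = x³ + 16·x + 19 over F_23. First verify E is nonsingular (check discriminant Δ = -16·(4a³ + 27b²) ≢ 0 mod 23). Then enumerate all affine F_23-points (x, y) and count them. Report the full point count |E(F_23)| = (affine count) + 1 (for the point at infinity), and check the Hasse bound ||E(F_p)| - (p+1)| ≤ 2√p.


Affine points = {(1, 6), (1, 17), (2, 6), (2, 17), (3, 5), (3, 18), (4, 3), (4, 20), (6, 3), (6, 20), (9, 8), (9, 15), (10, 11), (10, 12), (11, 10), (11, 13), (13, 3), (13, 20), (15, 0), (16, 1), (16, 22), (17, 11), (17, 12), (19, 11), (19, 12), (20, 6), (20, 17), (21, 5), (21, 18), (22, 5), (22, 18)}; affine count = 31; |E(F_23)| = 32.

Discriminant check: Δ ∝ 4a³ + 27b² = 4·16³ + 27·19² = 4·4096 + 27·361 ≡ 3 (mod 23). Nonzero ⇒ E is nonsingular.
For each x ∈ F_23, compute rhs = x³ + 16·x + 19 mod 23, then count y ∈ F_23 with y² ≡ rhs.
  x = 0: rhs = 19, matching y values: none (0 points).
  x = 1: rhs = 13, matching y values: 6, 17 (2 points).
  x = 2: rhs = 13, matching y values: 6, 17 (2 points).
  x = 3: rhs = 2, matching y values: 5, 18 (2 points).
  x = 4: rhs = 9, matching y values: 3, 20 (2 points).
  x = 5: rhs = 17, matching y values: none (0 points).
  x = 6: rhs = 9, matching y values: 3, 20 (2 points).
  x = 7: rhs = 14, matching y values: none (0 points).
  x = 8: rhs = 15, matching y values: none (0 points).
  x = 9: rhs = 18, matching y values: 8, 15 (2 points).
  x = 10: rhs = 6, matching y values: 11, 12 (2 points).
  x = 11: rhs = 8, matching y values: 10, 13 (2 points).
  x = 12: rhs = 7, matching y values: none (0 points).
  x = 13: rhs = 9, matching y values: 3, 20 (2 points).
  x = 14: rhs = 20, matching y values: none (0 points).
  x = 15: rhs = 0, matching y values: 0 (1 points).
  x = 16: rhs = 1, matching y values: 1, 22 (2 points).
  x = 17: rhs = 6, matching y values: 11, 12 (2 points).
  x = 18: rhs = 21, matching y values: none (0 points).
  x = 19: rhs = 6, matching y values: 11, 12 (2 points).
  x = 20: rhs = 13, matching y values: 6, 17 (2 points).
  x = 21: rhs = 2, matching y values: 5, 18 (2 points).
  x = 22: rhs = 2, matching y values: 5, 18 (2 points).
Total affine count: 31.
Full point count |E(F_23)| = 31 + 1 = 32.
Hasse bound: |32 − (23+1)| = |8| = 8 ≤ 2√23 ≈ 9.5917 ✓.


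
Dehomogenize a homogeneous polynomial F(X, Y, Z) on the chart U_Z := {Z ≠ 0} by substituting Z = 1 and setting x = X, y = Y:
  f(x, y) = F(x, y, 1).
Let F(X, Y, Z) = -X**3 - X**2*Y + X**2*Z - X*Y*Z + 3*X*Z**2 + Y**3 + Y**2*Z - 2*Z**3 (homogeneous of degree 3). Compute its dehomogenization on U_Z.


f(x, y) = -x**3 - x**2*y + x**2 - x*y + 3*x + y**3 + y**2 - 2

On U_Z we set Z = 1. Each monomial c·X^i·Y^j·Z^k in F becomes c·x^i·y^j·1^k = c·x^i·y^j.
Substituting Z = 1: F(X, Y, 1) = -x**3 - x**2*y + x**2 - x*y + 3*x + y**3 + y**2 - 2.
Note: deg(f) ≤ deg(F) = 3; strict inequality happens when F is divisible by Z (lost terms).


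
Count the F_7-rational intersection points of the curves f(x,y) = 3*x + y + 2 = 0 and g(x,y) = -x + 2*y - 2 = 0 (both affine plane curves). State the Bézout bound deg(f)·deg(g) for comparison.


Common zeros: ∅; count = 0; Bézout bound = 1.

deg(f) = 1, deg(g) = 1, so Bézout bound = 1.
Scan x ∈ F_7. For each x, list the y ∈ F_7 with f(x, y) ≡ 0 and those with g(x, y) ≡ 0 (mod 7); the common zeros in that column are the intersection.
  x = 0: f ≡ 0 at y ∈ {5}; g ≡ 0 at y ∈ {1}; common: ∅.
  x = 1: f ≡ 0 at y ∈ {2}; g ≡ 0 at y ∈ {5}; common: ∅.
  x = 2: f ≡ 0 at y ∈ {6}; g ≡ 0 at y ∈ {2}; common: ∅.
  x = 3: f ≡ 0 at y ∈ {3}; g ≡ 0 at y ∈ {6}; common: ∅.
  x = 4: f ≡ 0 at y ∈ {0}; g ≡ 0 at y ∈ {3}; common: ∅.
  x = 5: f ≡ 0 at y ∈ {4}; g ≡ 0 at y ∈ {0}; common: ∅.
  x = 6: f ≡ 0 at y ∈ {1}; g ≡ 0 at y ∈ {4}; common: ∅.
Collecting: common zeros = ∅, so the count is 0.
Comparison with the Bézout bound: 0 ≤ 1 = deg(f)·deg(g), as expected for curves with no common component (the affine F_7-count falls short of the bound because intersections may lie at infinity, over extension fields, or carry multiplicity).


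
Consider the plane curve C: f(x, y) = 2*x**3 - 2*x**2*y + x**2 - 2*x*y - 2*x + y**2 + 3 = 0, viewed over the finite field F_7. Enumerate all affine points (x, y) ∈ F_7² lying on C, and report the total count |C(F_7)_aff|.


Affine F_7-points: {(0, 2), (0, 5), (1, 2), (3, 5), (4, 2), (4, 3), (5, 5), (5, 6)}; count = 8.

For each of the 49 pairs (x, y) ∈ F_7², evaluate f(x, y) mod 7. Record the zeros.
  x = 0: [0↦3, 1↦4, 2↦0, 3↦5, 4↦5, 5↦0, 6↦4]  zeros at y ∈ {2, 5}
  x = 1: [0↦4, 1↦1, 2↦0, 3↦1, 4↦4, 5↦2, 6↦2]  zeros at y ∈ {2}
  x = 2: [0↦5, 1↦1, 2↦6, 3↦6, 4↦1, 5↦5, 6↦4]  zeros at y ∈ ∅
  x = 3: [0↦4, 1↦2, 2↦2, 3↦4, 4↦1, 5↦0, 6↦1]  zeros at y ∈ {5}
  x = 4: [0↦6, 1↦2, 2↦0, 3↦0, 4↦2, 5↦6, 6↦5]  zeros at y ∈ {2, 3}
  x = 5: [0↦2, 1↦6, 2↦5, 3↦6, 4↦2, 5↦0, 6↦0]  zeros at y ∈ {5, 6}
  x = 6: [0↦4, 1↦5, 2↦1, 3↦6, 4↦6, 5↦1, 6↦5]  zeros at y ∈ ∅
Collecting zeros: affine points = {(0, 2), (0, 5), (1, 2), (3, 5), (4, 2), (4, 3), (5, 5), (5, 6)}.
Total count |C(F_7)_aff| = 8.


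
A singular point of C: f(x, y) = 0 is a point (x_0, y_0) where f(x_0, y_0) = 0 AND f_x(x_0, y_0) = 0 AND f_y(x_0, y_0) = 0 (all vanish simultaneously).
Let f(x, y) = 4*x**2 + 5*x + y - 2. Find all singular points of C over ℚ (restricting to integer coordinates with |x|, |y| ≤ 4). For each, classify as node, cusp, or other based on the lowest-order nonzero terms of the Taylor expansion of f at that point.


No singular points in the scanned grid; C is smooth there.

Compute partial derivatives:
  f_x = 8*x + 5.
  f_y = 1.
f_y = 1 is a nonzero constant, so f_y never vanishes: no point (x, y) can satisfy f = f_x = f_y = 0. In particular no (x, y) ∈ {−4, ..., 4}² is singular; the curve is smooth.
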